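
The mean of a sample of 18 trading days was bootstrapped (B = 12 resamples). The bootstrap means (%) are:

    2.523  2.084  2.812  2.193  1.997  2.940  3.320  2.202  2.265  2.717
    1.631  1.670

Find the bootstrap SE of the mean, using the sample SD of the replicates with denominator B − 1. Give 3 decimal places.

SE* = 0.513

Bootstrap SE is the standard deviation of the 12 replicate means.
Mean of replicates: (2.523 + 2.084 + 2.812 + 2.193 + 1.997 + 2.940 + 3.320 + 2.202 + 2.265 + 2.717 + 1.631 + 1.670) / 12 = 28.3540 / 12 = 2.3628
Sum of squared deviations: (+0.1602)² + (−0.2788)² + (+0.4492)² + (−0.1698)² + (−0.3658)² + (+0.5772)² + (+0.9572)² + (−0.1608)² + (−0.0978)² + (+0.3542)² + (−0.7318)² + (−0.6928)² = 2.8936
Variance = 2.8936 / 11 = 0.2631
SE* = √0.2631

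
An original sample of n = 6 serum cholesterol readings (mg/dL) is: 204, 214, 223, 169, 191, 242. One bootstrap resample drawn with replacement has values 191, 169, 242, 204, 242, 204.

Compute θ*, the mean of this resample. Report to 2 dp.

Mean = (191 + 169 + 242 + 204 + 242 + 204) / 6 = 1252.0 / 6 = 208.67

θ* = 208.67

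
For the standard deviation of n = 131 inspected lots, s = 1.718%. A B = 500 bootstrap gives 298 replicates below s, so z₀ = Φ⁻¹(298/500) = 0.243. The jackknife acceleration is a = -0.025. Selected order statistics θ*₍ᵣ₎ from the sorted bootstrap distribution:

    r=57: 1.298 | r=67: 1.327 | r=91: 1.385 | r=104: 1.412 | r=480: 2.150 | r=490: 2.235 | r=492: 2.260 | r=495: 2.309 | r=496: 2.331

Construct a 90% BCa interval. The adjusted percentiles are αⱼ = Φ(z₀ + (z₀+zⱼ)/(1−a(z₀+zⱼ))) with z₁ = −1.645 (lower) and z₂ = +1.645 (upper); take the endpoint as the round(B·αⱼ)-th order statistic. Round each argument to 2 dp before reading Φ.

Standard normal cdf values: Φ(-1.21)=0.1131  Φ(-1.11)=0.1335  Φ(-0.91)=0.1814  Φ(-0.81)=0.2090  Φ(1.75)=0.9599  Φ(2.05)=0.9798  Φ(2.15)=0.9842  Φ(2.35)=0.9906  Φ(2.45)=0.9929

Lower: z₀ + z₁ = 0.243 + (-1.645) = -1.402; 1 − a(z₀+z₁) = 1 − (-0.025)(-1.402) = 0.9649; argument = 0.243 + (-1.402)/0.9649 = -1.2099 → -1.21.
α₁ = Φ(-1.21) = 0.1131; rank = round(500 × 0.1131) = 57; θ*₍57₎ = 1.298.
Upper: z₀ + z₂ = 1.888; 1 − a(z₀+z₂) = 1.0472; argument = 2.0459 → 2.05; α₂ = 0.9798; rank = 490; θ*₍490₎ = 2.235.

(1.298, 2.235)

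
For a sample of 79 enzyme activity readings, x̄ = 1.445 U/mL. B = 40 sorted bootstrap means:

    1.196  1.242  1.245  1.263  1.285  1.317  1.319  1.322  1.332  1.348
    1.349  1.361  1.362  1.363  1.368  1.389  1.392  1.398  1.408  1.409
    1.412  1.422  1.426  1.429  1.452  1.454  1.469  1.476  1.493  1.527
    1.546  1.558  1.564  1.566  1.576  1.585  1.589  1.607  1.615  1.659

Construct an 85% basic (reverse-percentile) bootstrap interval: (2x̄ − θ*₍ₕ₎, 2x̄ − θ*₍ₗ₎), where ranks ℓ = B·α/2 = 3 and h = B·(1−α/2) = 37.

(1.301, 1.645)

Percentile endpoints at ranks 3 and 37: θ*₍3₎ = 1.245, θ*₍37₎ = 1.589.
Basic interval reflects these around x̄:
  lower = 2 × 1.445 − 1.589 = 1.301
  upper = 2 × 1.445 − 1.245 = 1.645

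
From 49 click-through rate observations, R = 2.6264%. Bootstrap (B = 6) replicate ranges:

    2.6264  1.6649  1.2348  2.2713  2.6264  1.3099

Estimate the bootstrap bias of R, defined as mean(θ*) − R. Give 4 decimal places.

bias = −0.6708

mean(θ*) = (2.6264 + 1.6649 + 1.2348 + 2.2713 + 2.6264 + 1.3099) / 6 = 1.95562
bias = 1.95562 − 2.6264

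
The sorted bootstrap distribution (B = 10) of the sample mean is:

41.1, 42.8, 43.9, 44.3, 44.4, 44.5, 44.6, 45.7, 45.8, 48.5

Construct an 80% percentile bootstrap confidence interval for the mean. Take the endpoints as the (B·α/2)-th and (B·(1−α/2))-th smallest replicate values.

(41.1, 45.8)

α = 0.20; lower rank = 10 × 0.100 = 1; upper rank = 10 × 0.900 = 9.
The 1st smallest replicate is 41.1; the 9th is 45.8.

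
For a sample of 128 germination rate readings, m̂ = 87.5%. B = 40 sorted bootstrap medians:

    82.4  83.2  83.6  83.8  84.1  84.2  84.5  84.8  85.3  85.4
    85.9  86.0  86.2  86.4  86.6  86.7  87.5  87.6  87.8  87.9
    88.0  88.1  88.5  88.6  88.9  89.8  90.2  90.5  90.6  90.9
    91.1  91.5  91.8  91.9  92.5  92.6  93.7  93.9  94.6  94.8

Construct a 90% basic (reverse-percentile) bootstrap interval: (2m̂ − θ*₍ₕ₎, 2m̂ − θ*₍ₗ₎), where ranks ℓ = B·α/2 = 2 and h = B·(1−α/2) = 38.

Percentile endpoints at ranks 2 and 38: θ*₍2₎ = 83.2, θ*₍38₎ = 93.9.
Basic interval reflects these around m̂:
  lower = 2 × 87.5 − 93.9 = 81.1
  upper = 2 × 87.5 − 83.2 = 91.8

(81.1, 91.8)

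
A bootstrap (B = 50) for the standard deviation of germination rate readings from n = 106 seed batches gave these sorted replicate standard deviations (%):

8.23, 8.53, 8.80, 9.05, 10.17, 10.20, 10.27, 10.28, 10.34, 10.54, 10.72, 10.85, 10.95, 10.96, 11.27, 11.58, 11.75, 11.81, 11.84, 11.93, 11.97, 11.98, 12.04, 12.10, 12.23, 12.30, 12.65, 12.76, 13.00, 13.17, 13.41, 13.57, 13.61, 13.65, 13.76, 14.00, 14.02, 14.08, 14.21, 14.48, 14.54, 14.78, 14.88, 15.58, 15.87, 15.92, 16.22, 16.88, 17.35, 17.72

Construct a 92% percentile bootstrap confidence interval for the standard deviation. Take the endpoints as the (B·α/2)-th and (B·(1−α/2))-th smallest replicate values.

(8.53, 16.88)

α = 0.08; lower rank = 50 × 0.040 = 2; upper rank = 50 × 0.960 = 48.
The 2nd smallest replicate is 8.53; the 48th is 16.88.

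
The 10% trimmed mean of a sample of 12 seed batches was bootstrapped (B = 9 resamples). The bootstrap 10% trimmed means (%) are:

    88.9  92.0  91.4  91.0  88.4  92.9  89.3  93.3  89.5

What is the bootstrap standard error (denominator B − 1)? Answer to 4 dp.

Bootstrap SE is the standard deviation of the 9 replicate 10% trimmed means.
Mean of replicates: (88.9 + 92.0 + 91.4 + 91.0 + 88.4 + 92.9 + 89.3 + 93.3 + 89.5) / 9 = 816.70000 / 9 = 90.74444
Sum of squared deviations: (−1.84444)² + (+1.25556)² + (+0.65556)² + (+0.25556)² + (−2.34444)² + (+2.15556)² + (−1.44444)² + (+2.55556)² + (−1.24444)² = 25.78222
Variance = 25.78222 / 8 = 3.22278
SE* = √3.22278

SE* = 1.7952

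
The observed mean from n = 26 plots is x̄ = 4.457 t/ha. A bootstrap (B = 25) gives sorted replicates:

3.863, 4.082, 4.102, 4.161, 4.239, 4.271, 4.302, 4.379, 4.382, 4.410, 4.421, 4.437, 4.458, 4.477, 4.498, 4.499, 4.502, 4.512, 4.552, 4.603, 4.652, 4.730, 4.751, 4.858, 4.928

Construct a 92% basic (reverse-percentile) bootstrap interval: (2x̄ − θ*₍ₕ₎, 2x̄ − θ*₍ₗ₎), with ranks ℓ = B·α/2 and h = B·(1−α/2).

(4.056, 5.051)

Percentile endpoints at ranks 1 and 24: θ*₍1₎ = 3.863, θ*₍24₎ = 4.858.
Basic interval reflects these around x̄:
  lower = 2 × 4.457 − 4.858 = 4.056
  upper = 2 × 4.457 − 3.863 = 5.051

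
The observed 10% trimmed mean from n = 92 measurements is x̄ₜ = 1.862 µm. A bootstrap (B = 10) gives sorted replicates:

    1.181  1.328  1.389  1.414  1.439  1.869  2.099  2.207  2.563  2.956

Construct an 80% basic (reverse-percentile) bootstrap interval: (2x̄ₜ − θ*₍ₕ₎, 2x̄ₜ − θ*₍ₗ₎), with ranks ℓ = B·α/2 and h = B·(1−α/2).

(1.161, 2.543)

Percentile endpoints at ranks 1 and 9: θ*₍1₎ = 1.181, θ*₍9₎ = 2.563.
Basic interval reflects these around x̄ₜ:
  lower = 2 × 1.862 − 2.563 = 1.161
  upper = 2 × 1.862 − 1.181 = 2.543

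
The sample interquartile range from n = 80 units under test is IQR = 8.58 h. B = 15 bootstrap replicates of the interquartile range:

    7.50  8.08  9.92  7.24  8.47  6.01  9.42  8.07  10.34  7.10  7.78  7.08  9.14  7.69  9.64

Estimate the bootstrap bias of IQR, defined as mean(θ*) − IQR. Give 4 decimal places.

mean(θ*) = (7.50 + 8.08 + 9.92 + 7.24 + 8.47 + 6.01 + 9.42 + 8.07 + 10.34 + 7.10 + 7.78 + 7.08 + 9.14 + 7.69 + 9.64) / 15 = 8.23200
bias = 8.23200 − 8.58

bias = −0.3480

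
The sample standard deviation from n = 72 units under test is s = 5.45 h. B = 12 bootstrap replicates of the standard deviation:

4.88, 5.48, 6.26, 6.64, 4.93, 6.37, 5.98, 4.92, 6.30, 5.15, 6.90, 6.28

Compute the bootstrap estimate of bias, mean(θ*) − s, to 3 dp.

mean(θ*) = (4.88 + 5.48 + 6.26 + 6.64 + 4.93 + 6.37 + 5.98 + 4.92 + 6.30 + 5.15 + 6.90 + 6.28) / 12 = 5.8408
bias = 5.8408 − 5.45

bias = +0.391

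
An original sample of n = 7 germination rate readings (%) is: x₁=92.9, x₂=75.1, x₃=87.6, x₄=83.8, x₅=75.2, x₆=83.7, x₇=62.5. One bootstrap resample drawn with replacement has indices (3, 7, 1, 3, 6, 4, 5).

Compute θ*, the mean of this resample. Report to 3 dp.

θ* = 81.900

Resample values: 87.6, 62.5, 92.9, 87.6, 83.7, 83.8, 75.2.
Mean = (87.6 + 62.5 + 92.9 + 87.6 + 83.7 + 83.8 + 75.2) / 7 = 573.30 / 7 = 81.900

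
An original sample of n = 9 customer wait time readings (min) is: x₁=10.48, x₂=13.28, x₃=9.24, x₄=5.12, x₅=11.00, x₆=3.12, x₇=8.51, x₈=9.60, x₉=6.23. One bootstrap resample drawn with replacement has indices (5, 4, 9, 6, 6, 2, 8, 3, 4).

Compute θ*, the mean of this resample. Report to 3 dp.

θ* = 7.314

Resample values: 11.00, 5.12, 6.23, 3.12, 3.12, 13.28, 9.60, 9.24, 5.12.
Mean = (11.00 + 5.12 + 6.23 + 3.12 + 3.12 + 13.28 + 9.60 + 9.24 + 5.12) / 9 = 65.830 / 9 = 7.314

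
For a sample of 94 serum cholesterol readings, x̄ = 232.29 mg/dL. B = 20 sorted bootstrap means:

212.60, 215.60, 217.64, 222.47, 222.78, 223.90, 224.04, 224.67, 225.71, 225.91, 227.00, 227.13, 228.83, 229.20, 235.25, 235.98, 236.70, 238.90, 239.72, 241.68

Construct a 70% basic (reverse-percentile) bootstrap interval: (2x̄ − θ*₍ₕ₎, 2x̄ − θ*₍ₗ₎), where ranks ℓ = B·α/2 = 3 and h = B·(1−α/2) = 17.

(227.88, 246.94)

Percentile endpoints at ranks 3 and 17: θ*₍3₎ = 217.64, θ*₍17₎ = 236.70.
Basic interval reflects these around x̄:
  lower = 2 × 232.29 − 236.70 = 227.88
  upper = 2 × 232.29 − 217.64 = 246.94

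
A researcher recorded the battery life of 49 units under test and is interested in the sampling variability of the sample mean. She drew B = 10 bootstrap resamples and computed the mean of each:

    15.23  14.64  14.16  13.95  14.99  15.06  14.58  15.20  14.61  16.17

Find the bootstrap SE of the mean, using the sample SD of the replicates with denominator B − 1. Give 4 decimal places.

Bootstrap SE is the standard deviation of the 10 replicate means.
Mean of replicates: (15.23 + 14.64 + 14.16 + 13.95 + 14.99 + 15.06 + 14.58 + 15.20 + 14.61 + 16.17) / 10 = 148.59000 / 10 = 14.85900
Sum of squared deviations: (+0.37100)² + (−0.21900)² + (−0.69900)² + (−0.90900)² + (+0.13100)² + (+0.20100)² + (−0.27900)² + (+0.34100)² + (−0.24900)² + (+1.31100)² = 3.53289
Variance = 3.53289 / 9 = 0.39254
SE* = √0.39254

SE* = 0.6265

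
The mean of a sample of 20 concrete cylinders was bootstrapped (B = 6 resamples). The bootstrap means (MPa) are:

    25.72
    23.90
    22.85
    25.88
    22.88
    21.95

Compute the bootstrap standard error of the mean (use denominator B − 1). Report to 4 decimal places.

Bootstrap SE is the standard deviation of the 6 replicate means.
Mean of replicates: (25.72 + 23.90 + 22.85 + 25.88 + 22.88 + 21.95) / 6 = 143.18000 / 6 = 23.86333
Sum of squared deviations: (+1.85667)² + (+0.03667)² + (−1.01333)² + (+2.01667)² + (−0.98333)² + (−1.91333)² = 13.17013
Variance = 13.17013 / 5 = 2.63403
SE* = √2.63403

SE* = 1.6230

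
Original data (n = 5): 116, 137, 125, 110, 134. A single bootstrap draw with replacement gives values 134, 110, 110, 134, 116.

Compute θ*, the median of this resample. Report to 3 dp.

θ* = 116.000

Sorted: 110, 110, 116, 134, 134
Median = middle value = 116.000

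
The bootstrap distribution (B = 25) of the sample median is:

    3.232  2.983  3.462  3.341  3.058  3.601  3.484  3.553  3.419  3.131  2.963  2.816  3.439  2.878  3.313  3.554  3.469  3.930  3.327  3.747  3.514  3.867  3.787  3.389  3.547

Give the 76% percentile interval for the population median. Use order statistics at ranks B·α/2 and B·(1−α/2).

(2.963, 3.747)

Sorted replicates: 2.816, 2.878, 2.963, 2.983, 3.058, 3.131, 3.232, 3.313, 3.327, 3.341, 3.389, 3.419, 3.439, 3.462, 3.469, 3.484, 3.514, 3.547, 3.553, 3.554, 3.601, 3.747, 3.787, 3.867, 3.930
α = 0.24; lower rank = 25 × 0.120 = 3; upper rank = 25 × 0.880 = 22.
The 3rd smallest replicate is 2.963; the 22nd is 3.747.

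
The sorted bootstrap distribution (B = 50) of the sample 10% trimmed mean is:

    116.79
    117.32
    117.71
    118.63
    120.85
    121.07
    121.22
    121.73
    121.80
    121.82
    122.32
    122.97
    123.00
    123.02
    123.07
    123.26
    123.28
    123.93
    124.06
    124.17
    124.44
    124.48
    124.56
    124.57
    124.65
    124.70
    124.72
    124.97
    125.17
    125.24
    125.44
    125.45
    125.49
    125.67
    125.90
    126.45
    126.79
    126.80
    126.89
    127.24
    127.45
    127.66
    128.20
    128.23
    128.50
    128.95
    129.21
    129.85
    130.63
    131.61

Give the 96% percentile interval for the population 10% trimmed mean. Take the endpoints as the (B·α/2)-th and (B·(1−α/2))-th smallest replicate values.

(116.79, 130.63)

α = 0.04; lower rank = 50 × 0.020 = 1; upper rank = 50 × 0.980 = 49.
The 1st smallest replicate is 116.79; the 49th is 130.63.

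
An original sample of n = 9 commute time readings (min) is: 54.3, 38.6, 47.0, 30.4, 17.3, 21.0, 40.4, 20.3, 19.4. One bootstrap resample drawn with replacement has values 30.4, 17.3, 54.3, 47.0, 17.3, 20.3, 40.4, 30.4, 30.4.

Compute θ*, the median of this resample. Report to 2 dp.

Sorted: 17.3, 17.3, 20.3, 30.4, 30.4, 30.4, 40.4, 47.0, 54.3
Median = middle value = 30.40

θ* = 30.40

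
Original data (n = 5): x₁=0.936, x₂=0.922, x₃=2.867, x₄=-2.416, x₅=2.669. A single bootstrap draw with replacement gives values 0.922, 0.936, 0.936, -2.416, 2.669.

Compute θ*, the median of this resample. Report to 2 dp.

Sorted: -2.416, 0.922, 0.936, 0.936, 2.669
Median = middle value = 0.94

θ* = 0.94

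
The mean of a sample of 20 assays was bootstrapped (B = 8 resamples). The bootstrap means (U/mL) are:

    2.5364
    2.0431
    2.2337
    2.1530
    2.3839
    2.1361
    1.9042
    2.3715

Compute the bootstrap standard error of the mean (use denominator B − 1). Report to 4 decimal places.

Bootstrap SE is the standard deviation of the 8 replicate means.
Mean of replicates: (2.5364 + 2.0431 + 2.2337 + 2.1530 + 2.3839 + 2.1361 + 1.9042 + 2.3715) / 8 = 17.76190 / 8 = 2.22024
Sum of squared deviations: (+0.31616)² + (−0.17714)² + (+0.01346)² + (−0.06724)² + (+0.16366)² + (−0.08414)² + (−0.31604)² + (+0.15126)² = 0.29266
Variance = 0.29266 / 7 = 0.04181
SE* = √0.04181

SE* = 0.2045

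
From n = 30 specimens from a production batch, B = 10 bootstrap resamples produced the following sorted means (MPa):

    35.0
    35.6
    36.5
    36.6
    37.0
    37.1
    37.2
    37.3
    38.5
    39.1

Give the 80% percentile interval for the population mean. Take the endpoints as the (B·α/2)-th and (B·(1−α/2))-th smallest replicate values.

(35.0, 38.5)

α = 0.20; lower rank = 10 × 0.100 = 1; upper rank = 10 × 0.900 = 9.
The 1st smallest replicate is 35.0; the 9th is 38.5.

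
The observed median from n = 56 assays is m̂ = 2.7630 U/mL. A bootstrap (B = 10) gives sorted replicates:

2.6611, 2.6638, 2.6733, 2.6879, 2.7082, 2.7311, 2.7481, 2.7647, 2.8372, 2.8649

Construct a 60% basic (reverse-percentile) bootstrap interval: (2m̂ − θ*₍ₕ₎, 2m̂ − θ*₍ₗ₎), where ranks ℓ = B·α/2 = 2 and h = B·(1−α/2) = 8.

Percentile endpoints at ranks 2 and 8: θ*₍2₎ = 2.6638, θ*₍8₎ = 2.7647.
Basic interval reflects these around m̂:
  lower = 2 × 2.7630 − 2.7647 = 2.7613
  upper = 2 × 2.7630 − 2.6638 = 2.8622

(2.7613, 2.8622)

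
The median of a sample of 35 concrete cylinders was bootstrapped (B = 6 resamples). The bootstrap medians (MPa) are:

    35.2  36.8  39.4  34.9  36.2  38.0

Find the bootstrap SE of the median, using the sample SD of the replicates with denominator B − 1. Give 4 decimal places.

SE* = 1.7155

Bootstrap SE is the standard deviation of the 6 replicate medians.
Mean of replicates: (35.2 + 36.8 + 39.4 + 34.9 + 36.2 + 38.0) / 6 = 220.50000 / 6 = 36.75000
Sum of squared deviations: (−1.55000)² + (+0.05000)² + (+2.65000)² + (−1.85000)² + (−0.55000)² + (+1.25000)² = 14.71500
Variance = 14.71500 / 5 = 2.94300
SE* = √2.94300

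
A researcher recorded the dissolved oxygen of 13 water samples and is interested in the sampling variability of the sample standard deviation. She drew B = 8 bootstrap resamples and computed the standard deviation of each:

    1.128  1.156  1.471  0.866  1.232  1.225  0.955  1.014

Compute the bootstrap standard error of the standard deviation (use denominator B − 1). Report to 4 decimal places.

Bootstrap SE is the standard deviation of the 8 replicate standard deviations.
Mean of replicates: (1.128 + 1.156 + 1.471 + 0.866 + 1.232 + 1.225 + 0.955 + 1.014) / 8 = 9.047000 / 8 = 1.130875
Sum of squared deviations: (−0.002875)² + (+0.025125)² + (+0.340125)² + (−0.264875)² + (+0.101125)² + (+0.094125)² + (−0.175875)² + (−0.116875)² = 0.250161
Variance = 0.250161 / 7 = 0.035737
SE* = √0.035737

SE* = 0.1890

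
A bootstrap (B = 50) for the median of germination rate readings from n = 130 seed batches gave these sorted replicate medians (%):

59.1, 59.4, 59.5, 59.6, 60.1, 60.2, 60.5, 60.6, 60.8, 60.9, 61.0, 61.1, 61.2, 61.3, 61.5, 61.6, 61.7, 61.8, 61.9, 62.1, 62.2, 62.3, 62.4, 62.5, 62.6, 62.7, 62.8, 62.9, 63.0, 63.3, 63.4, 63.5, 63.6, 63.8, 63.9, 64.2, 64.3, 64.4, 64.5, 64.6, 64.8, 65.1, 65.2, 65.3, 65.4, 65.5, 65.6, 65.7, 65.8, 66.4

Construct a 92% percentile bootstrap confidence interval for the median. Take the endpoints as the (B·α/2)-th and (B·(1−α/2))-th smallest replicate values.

(59.4, 65.7)

α = 0.08; lower rank = 50 × 0.040 = 2; upper rank = 50 × 0.960 = 48.
The 2nd smallest replicate is 59.4; the 48th is 65.7.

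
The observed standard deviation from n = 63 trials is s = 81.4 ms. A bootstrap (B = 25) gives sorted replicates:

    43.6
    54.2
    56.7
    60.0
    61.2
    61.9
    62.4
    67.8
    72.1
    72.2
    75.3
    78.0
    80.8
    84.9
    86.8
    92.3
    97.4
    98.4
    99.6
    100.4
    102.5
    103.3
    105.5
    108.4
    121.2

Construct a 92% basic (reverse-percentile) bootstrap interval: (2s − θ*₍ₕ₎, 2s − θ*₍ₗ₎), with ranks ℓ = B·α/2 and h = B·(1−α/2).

(54.4, 119.2)

Percentile endpoints at ranks 1 and 24: θ*₍1₎ = 43.6, θ*₍24₎ = 108.4.
Basic interval reflects these around s:
  lower = 2 × 81.4 − 108.4 = 54.4
  upper = 2 × 81.4 − 43.6 = 119.2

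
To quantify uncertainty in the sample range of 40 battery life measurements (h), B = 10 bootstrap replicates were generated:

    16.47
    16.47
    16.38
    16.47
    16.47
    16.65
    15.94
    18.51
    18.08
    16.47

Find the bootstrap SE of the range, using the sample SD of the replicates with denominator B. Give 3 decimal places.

Bootstrap SE is the standard deviation of the 10 replicate ranges.
Mean of replicates: (16.47 + 16.47 + 16.38 + 16.47 + 16.47 + 16.65 + 15.94 + 18.51 + 18.08 + 16.47) / 10 = 167.9100 / 10 = 16.7910
Sum of squared deviations: (−0.3210)² + (−0.3210)² + (−0.4110)² + (−0.3210)² + (−0.3210)² + (−0.1410)² + (−0.8510)² + (+1.7190)² + (+1.2890)² + (−0.3210)² = 6.0447
Variance = 6.0447 / 10 = 0.6045
SE* = √0.6045

SE* = 0.777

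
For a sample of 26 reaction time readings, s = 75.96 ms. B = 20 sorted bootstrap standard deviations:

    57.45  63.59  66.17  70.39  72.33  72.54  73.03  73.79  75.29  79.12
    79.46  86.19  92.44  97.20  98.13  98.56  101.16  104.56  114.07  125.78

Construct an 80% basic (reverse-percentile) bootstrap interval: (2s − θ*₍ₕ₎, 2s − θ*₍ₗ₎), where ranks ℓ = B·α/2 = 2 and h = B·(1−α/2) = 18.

Percentile endpoints at ranks 2 and 18: θ*₍2₎ = 63.59, θ*₍18₎ = 104.56.
Basic interval reflects these around s:
  lower = 2 × 75.96 − 104.56 = 47.36
  upper = 2 × 75.96 − 63.59 = 88.33

(47.36, 88.33)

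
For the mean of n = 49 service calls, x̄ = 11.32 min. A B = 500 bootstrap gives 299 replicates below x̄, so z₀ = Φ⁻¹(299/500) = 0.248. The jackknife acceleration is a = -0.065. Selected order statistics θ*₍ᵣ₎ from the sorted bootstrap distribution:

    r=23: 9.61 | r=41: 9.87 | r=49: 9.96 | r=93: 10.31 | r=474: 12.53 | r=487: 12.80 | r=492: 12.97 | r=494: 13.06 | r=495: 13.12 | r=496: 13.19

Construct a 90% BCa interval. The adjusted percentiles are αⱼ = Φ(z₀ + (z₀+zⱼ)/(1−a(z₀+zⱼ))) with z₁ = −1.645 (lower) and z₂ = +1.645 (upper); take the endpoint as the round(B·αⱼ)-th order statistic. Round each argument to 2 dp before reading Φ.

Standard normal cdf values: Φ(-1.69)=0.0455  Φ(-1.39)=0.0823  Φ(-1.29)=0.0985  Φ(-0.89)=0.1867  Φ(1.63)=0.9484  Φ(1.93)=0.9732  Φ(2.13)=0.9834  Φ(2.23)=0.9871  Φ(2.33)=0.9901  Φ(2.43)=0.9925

Lower: z₀ + z₁ = 0.248 + (-1.645) = -1.397; 1 − a(z₀+z₁) = 1 − (-0.065)(-1.397) = 0.9092; argument = 0.248 + (-1.397)/0.9092 = -1.2885 → -1.29.
α₁ = Φ(-1.29) = 0.0985; rank = round(500 × 0.0985) = 49; θ*₍49₎ = 9.96.
Upper: z₀ + z₂ = 1.893; 1 − a(z₀+z₂) = 1.1230; argument = 1.9336 → 1.93; α₂ = 0.9732; rank = 487; θ*₍487₎ = 12.80.

(9.96, 12.80)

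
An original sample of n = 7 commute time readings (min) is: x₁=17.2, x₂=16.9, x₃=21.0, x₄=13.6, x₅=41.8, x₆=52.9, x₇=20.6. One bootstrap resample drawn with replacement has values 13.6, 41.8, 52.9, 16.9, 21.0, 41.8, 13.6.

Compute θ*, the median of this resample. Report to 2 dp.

θ* = 21.00

Sorted: 13.6, 13.6, 16.9, 21.0, 41.8, 41.8, 52.9
Median = middle value = 21.00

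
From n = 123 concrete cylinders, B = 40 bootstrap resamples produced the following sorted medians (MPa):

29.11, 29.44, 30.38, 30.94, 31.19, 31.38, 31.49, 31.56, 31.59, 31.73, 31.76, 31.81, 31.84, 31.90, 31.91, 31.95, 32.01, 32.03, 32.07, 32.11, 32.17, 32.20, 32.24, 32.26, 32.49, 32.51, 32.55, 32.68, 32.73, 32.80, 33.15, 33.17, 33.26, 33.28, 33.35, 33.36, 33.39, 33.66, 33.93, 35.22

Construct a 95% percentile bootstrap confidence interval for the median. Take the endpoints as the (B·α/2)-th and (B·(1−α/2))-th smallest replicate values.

α = 0.05; lower rank = 40 × 0.025 = 1; upper rank = 40 × 0.975 = 39.
The 1st smallest replicate is 29.11; the 39th is 33.93.

(29.11, 33.93)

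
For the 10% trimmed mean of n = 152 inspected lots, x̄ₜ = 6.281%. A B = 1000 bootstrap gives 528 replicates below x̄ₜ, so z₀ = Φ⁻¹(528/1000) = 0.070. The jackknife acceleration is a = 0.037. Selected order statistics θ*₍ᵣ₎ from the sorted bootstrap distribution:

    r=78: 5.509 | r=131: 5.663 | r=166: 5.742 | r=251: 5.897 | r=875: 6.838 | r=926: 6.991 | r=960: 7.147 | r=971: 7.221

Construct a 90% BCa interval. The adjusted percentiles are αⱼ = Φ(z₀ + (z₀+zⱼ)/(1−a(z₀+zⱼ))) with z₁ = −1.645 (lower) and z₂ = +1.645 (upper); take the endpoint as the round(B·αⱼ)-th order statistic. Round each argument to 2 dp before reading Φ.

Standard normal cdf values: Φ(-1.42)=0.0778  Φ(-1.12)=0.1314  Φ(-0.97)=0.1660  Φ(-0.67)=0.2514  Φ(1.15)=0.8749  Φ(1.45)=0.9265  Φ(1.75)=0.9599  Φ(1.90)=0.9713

(5.509, 7.221)

Lower: z₀ + z₁ = 0.070 + (-1.645) = -1.575; 1 − a(z₀+z₁) = 1 − (0.037)(-1.575) = 1.0583; argument = 0.070 + (-1.575)/1.0583 = -1.4183 → -1.42.
α₁ = Φ(-1.42) = 0.0778; rank = round(1000 × 0.0778) = 78; θ*₍78₎ = 5.509.
Upper: z₀ + z₂ = 1.715; 1 − a(z₀+z₂) = 0.9365; argument = 1.9012 → 1.90; α₂ = 0.9713; rank = 971; θ*₍971₎ = 7.221.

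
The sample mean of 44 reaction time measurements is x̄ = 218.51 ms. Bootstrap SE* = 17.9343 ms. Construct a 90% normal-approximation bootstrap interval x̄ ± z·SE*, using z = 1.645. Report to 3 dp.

(189.008, 248.012)

Margin = 1.645 × 17.9343 = 29.5019
Interval: 218.51 ± 29.5019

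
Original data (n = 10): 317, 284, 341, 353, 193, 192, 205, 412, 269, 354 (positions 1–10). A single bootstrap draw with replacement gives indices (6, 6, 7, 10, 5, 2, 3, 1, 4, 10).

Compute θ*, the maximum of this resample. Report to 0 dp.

Resample values: 192, 192, 205, 354, 193, 284, 341, 317, 353, 354.
Maximum = 354

θ* = 354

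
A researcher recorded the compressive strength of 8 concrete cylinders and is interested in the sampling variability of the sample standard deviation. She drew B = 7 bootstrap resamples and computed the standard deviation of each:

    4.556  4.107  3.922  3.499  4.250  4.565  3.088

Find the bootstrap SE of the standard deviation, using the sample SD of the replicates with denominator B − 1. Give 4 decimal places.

SE* = 0.5464

Bootstrap SE is the standard deviation of the 7 replicate standard deviations.
Mean of replicates: (4.556 + 4.107 + 3.922 + 3.499 + 4.250 + 4.565 + 3.088) / 7 = 27.98700 / 7 = 3.99814
Sum of squared deviations: (+0.55786)² + (+0.10886)² + (−0.07614)² + (−0.49914)² + (+0.25186)² + (+0.56686)² + (−0.91014)² = 1.79111
Variance = 1.79111 / 6 = 0.29852
SE* = √0.29852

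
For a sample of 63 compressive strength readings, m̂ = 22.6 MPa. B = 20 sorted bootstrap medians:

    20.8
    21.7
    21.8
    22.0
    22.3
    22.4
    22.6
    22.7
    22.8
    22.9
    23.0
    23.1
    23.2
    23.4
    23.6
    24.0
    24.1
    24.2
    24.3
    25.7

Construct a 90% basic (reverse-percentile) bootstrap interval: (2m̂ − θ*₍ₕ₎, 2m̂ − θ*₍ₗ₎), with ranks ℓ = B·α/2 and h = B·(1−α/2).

Percentile endpoints at ranks 1 and 19: θ*₍1₎ = 20.8, θ*₍19₎ = 24.3.
Basic interval reflects these around m̂:
  lower = 2 × 22.6 − 24.3 = 20.9
  upper = 2 × 22.6 − 20.8 = 24.4

(20.9, 24.4)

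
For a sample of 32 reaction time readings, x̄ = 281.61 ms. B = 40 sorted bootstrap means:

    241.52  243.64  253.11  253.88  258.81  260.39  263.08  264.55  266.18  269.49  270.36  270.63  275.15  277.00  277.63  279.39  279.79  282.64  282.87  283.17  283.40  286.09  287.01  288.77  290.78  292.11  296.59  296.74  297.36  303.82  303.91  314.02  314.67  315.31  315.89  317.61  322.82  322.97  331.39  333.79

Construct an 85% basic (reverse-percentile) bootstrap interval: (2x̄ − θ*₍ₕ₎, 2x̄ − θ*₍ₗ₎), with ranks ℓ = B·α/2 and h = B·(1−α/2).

(240.40, 310.11)

Percentile endpoints at ranks 3 and 37: θ*₍3₎ = 253.11, θ*₍37₎ = 322.82.
Basic interval reflects these around x̄:
  lower = 2 × 281.61 − 322.82 = 240.40
  upper = 2 × 281.61 − 253.11 = 310.11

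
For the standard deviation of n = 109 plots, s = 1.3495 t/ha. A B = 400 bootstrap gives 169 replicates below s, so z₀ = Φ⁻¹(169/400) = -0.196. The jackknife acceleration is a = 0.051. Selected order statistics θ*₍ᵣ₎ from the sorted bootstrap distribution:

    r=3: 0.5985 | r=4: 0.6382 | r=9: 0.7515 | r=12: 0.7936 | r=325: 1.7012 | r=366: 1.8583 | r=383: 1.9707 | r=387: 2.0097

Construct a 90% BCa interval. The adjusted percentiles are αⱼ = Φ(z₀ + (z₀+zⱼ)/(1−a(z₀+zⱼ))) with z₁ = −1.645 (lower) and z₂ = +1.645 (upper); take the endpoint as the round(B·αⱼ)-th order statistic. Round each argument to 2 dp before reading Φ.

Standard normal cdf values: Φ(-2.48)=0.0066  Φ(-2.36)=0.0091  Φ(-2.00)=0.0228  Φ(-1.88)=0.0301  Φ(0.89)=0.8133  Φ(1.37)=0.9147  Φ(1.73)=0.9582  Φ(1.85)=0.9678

(0.7936, 1.8583)

Lower: z₀ + z₁ = -0.196 + (-1.645) = -1.841; 1 − a(z₀+z₁) = 1 − (0.051)(-1.841) = 1.0939; argument = -0.196 + (-1.841)/1.0939 = -1.8790 → -1.88.
α₁ = Φ(-1.88) = 0.0301; rank = round(400 × 0.0301) = 12; θ*₍12₎ = 0.7936.
Upper: z₀ + z₂ = 1.449; 1 − a(z₀+z₂) = 0.9261; argument = 1.3686 → 1.37; α₂ = 0.9147; rank = 366; θ*₍366₎ = 1.8583.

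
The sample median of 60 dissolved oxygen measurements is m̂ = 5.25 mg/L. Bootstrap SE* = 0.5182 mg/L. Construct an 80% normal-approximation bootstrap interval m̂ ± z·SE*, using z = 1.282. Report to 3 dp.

(4.586, 5.914)

Margin = 1.282 × 0.5182 = 0.6643
Interval: 5.25 ± 0.6643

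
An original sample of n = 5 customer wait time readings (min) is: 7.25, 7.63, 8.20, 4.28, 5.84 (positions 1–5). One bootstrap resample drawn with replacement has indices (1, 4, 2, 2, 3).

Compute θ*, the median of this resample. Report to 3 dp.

θ* = 7.630

Resample values: 7.25, 4.28, 7.63, 7.63, 8.20.
Sorted: 4.28, 7.25, 7.63, 7.63, 8.20
Median = middle value = 7.630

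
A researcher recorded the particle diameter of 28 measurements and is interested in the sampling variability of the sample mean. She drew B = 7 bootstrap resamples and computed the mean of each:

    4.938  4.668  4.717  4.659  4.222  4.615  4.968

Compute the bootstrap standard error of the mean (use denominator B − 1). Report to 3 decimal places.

Bootstrap SE is the standard deviation of the 7 replicate means.
Mean of replicates: (4.938 + 4.668 + 4.717 + 4.659 + 4.222 + 4.615 + 4.968) / 7 = 32.7870 / 7 = 4.6839
Sum of squared deviations: (+0.2541)² + (−0.0159)² + (+0.0331)² + (−0.0249)² + (−0.4619)² + (−0.0689)² + (+0.2841)² = 0.3653
Variance = 0.3653 / 6 = 0.0609
SE* = √0.0609

SE* = 0.247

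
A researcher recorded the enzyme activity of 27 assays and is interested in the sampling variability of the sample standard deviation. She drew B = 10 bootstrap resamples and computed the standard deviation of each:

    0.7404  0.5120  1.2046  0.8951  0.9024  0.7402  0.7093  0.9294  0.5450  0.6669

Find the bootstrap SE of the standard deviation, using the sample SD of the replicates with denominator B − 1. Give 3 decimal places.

SE* = 0.205

Bootstrap SE is the standard deviation of the 10 replicate standard deviations.
Mean of replicates: (0.7404 + 0.5120 + 1.2046 + 0.8951 + 0.9024 + 0.7402 + 0.7093 + 0.9294 + 0.5450 + 0.6669) / 10 = 7.84530 / 10 = 0.78453
Sum of squared deviations: (−0.04413)² + (−0.27253)² + (+0.42007)² + (+0.11057)² + (+0.11787)² + (−0.04433)² + (−0.07523)² + (+0.14487)² + (−0.23953)² + (−0.11763)² = 0.37862
Variance = 0.37862 / 9 = 0.04207
SE* = √0.04207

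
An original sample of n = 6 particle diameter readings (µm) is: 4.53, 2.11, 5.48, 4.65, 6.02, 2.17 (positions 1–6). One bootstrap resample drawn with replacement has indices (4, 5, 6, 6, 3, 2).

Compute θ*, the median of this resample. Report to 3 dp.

Resample values: 4.65, 6.02, 2.17, 2.17, 5.48, 2.11.
Sorted: 2.11, 2.17, 2.17, 4.65, 5.48, 6.02
Median = average of the two middle values = 3.410

θ* = 3.410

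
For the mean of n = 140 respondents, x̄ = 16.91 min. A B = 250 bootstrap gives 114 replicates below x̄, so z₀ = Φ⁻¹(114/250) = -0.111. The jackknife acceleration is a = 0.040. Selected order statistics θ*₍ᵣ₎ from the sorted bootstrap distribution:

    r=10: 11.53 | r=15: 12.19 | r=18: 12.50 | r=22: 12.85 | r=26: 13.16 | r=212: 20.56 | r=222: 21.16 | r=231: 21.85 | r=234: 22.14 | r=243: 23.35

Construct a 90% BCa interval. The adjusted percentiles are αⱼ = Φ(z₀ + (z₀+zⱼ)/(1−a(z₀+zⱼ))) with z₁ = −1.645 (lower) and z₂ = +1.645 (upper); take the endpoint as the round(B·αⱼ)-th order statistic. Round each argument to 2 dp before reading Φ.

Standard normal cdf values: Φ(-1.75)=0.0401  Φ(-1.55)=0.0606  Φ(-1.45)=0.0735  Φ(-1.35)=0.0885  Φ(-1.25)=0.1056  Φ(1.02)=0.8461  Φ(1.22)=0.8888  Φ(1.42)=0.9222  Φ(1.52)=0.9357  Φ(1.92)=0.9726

(11.53, 22.14)

Lower: z₀ + z₁ = -0.111 + (-1.645) = -1.756; 1 − a(z₀+z₁) = 1 − (0.040)(-1.756) = 1.0702; argument = -0.111 + (-1.756)/1.0702 = -1.7518 → -1.75.
α₁ = Φ(-1.75) = 0.0401; rank = round(250 × 0.0401) = 10; θ*₍10₎ = 11.53.
Upper: z₀ + z₂ = 1.534; 1 − a(z₀+z₂) = 0.9386; argument = 1.5233 → 1.52; α₂ = 0.9357; rank = 234; θ*₍234₎ = 22.14.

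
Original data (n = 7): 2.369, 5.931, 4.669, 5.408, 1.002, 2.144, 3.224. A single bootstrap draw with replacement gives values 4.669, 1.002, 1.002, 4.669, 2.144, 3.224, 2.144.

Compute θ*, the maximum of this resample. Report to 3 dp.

θ* = 4.669

Maximum = 4.669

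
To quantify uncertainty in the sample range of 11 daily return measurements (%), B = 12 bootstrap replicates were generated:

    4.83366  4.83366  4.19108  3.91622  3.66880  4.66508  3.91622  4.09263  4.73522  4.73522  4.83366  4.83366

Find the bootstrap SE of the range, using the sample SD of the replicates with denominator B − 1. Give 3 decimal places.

Bootstrap SE is the standard deviation of the 12 replicate ranges.
Mean of replicates: (4.83366 + 4.83366 + 4.19108 + 3.91622 + 3.66880 + 4.66508 + 3.91622 + 4.09263 + 4.73522 + 4.73522 + 4.83366 + 4.83366) / 12 = 53.255110 / 12 = 4.437926
Sum of squared deviations: (+0.395734)² + (+0.395734)² + (−0.246846)² + (−0.521706)² + (−0.769126)² + (+0.227154)² + (−0.521706)² + (−0.345296)² + (+0.297294)² + (+0.297294)² + (+0.395734)² + (+0.395734)² = 2.170859
Variance = 2.170859 / 11 = 0.197351
SE* = √0.197351

SE* = 0.444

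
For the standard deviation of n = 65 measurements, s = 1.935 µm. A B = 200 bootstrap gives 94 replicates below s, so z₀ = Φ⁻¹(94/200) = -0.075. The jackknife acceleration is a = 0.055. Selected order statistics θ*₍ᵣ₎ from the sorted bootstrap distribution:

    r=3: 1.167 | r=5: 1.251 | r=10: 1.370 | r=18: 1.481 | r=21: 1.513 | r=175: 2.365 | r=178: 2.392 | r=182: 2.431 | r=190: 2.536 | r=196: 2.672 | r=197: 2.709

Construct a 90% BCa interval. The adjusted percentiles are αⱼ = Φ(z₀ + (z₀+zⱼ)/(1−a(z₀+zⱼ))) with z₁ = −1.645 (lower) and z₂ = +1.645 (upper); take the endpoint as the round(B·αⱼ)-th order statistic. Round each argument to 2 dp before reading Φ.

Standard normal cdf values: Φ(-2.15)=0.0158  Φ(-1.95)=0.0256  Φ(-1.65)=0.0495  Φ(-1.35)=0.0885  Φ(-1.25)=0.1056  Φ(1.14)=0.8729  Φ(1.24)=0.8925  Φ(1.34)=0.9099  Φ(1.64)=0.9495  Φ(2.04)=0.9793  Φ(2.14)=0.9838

Lower: z₀ + z₁ = -0.075 + (-1.645) = -1.720; 1 − a(z₀+z₁) = 1 − (0.055)(-1.720) = 1.0946; argument = -0.075 + (-1.720)/1.0946 = -1.6464 → -1.65.
α₁ = Φ(-1.65) = 0.0495; rank = round(200 × 0.0495) = 10; θ*₍10₎ = 1.370.
Upper: z₀ + z₂ = 1.570; 1 − a(z₀+z₂) = 0.9136; argument = 1.6434 → 1.64; α₂ = 0.9495; rank = 190; θ*₍190₎ = 2.536.

(1.370, 2.536)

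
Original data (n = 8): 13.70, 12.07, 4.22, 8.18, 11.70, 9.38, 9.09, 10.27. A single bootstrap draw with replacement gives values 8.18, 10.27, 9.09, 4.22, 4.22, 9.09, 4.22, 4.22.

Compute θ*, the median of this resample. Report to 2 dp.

Sorted: 4.22, 4.22, 4.22, 4.22, 8.18, 9.09, 9.09, 10.27
Median = average of the two middle values = 6.20

θ* = 6.20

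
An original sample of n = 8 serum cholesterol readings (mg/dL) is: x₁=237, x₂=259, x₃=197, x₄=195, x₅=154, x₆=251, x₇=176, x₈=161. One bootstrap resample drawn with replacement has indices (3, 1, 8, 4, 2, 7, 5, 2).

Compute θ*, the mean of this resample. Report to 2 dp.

θ* = 204.75

Resample values: 197, 237, 161, 195, 259, 176, 154, 259.
Mean = (197 + 237 + 161 + 195 + 259 + 176 + 154 + 259) / 8 = 1638.0 / 8 = 204.75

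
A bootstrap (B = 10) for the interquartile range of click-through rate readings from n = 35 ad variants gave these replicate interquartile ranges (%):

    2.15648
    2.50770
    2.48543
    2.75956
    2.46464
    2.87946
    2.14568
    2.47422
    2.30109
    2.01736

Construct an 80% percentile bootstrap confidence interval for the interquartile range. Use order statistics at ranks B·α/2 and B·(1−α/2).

(2.01736, 2.75956)

Sorted replicates: 2.01736, 2.14568, 2.15648, 2.30109, 2.46464, 2.47422, 2.48543, 2.50770, 2.75956, 2.87946
α = 0.20; lower rank = 10 × 0.100 = 1; upper rank = 10 × 0.900 = 9.
The 1st smallest replicate is 2.01736; the 9th is 2.75956.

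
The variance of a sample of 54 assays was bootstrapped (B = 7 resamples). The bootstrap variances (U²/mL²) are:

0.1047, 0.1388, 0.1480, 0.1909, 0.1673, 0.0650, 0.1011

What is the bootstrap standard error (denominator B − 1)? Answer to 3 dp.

SE* = 0.043

Bootstrap SE is the standard deviation of the 7 replicate variances.
Mean of replicates: (0.1047 + 0.1388 + 0.1480 + 0.1909 + 0.1673 + 0.0650 + 0.1011) / 7 = 0.91580 / 7 = 0.13083
Sum of squared deviations: (−0.02613)² + (+0.00797)² + (+0.01717)² + (+0.06007)² + (+0.03647)² + (−0.06583)² + (−0.02973)² = 0.01120
Variance = 0.01120 / 6 = 0.00187
SE* = √0.00187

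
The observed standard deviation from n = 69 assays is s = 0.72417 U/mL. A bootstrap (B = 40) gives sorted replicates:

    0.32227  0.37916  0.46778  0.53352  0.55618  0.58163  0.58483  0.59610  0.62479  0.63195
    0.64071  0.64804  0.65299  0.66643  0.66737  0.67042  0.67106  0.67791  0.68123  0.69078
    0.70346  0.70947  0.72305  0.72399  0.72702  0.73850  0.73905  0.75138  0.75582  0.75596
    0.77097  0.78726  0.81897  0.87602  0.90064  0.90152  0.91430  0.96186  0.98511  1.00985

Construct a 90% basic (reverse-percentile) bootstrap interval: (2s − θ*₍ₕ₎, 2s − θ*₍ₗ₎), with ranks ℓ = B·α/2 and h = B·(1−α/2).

(0.48648, 1.06918)

Percentile endpoints at ranks 2 and 38: θ*₍2₎ = 0.37916, θ*₍38₎ = 0.96186.
Basic interval reflects these around s:
  lower = 2 × 0.72417 − 0.96186 = 0.48648
  upper = 2 × 0.72417 − 0.37916 = 1.06918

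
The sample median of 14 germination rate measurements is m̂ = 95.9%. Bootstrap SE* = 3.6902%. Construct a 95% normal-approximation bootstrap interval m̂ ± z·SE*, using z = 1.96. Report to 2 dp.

Margin = 1.96 × 3.6902 = 7.233
Interval: 95.9 ± 7.233

(88.67, 103.13)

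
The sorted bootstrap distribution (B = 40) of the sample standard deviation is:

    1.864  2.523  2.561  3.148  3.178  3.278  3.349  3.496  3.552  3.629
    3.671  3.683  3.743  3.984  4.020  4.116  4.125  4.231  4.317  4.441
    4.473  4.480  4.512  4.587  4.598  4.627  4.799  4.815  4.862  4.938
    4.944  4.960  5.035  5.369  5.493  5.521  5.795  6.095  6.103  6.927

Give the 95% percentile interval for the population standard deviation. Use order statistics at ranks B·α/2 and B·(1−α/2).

(1.864, 6.103)

α = 0.05; lower rank = 40 × 0.025 = 1; upper rank = 40 × 0.975 = 39.
The 1st smallest replicate is 1.864; the 39th is 6.103.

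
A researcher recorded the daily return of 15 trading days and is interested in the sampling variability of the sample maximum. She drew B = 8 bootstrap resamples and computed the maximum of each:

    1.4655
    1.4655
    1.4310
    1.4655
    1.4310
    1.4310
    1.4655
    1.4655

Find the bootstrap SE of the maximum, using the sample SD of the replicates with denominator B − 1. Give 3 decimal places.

Bootstrap SE is the standard deviation of the 8 replicate maximums.
Mean of replicates: (1.4655 + 1.4655 + 1.4310 + 1.4655 + 1.4310 + 1.4310 + 1.4655 + 1.4655) / 8 = 11.62050 / 8 = 1.45256
Sum of squared deviations: (+0.01294)² + (+0.01294)² + (−0.02156)² + (+0.01294)² + (−0.02156)² + (−0.02156)² + (+0.01294)² + (+0.01294)² = 0.00223
Variance = 0.00223 / 7 = 0.00032
SE* = √0.00032

SE* = 0.018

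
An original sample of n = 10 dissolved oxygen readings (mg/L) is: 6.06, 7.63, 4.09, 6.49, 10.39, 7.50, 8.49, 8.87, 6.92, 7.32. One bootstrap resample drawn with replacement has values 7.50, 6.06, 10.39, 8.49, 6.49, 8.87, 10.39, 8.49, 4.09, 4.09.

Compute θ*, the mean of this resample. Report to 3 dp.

θ* = 7.486

Mean = (7.50 + 6.06 + 10.39 + 8.49 + 6.49 + 8.87 + 10.39 + 8.49 + 4.09 + 4.09) / 10 = 74.860 / 10 = 7.486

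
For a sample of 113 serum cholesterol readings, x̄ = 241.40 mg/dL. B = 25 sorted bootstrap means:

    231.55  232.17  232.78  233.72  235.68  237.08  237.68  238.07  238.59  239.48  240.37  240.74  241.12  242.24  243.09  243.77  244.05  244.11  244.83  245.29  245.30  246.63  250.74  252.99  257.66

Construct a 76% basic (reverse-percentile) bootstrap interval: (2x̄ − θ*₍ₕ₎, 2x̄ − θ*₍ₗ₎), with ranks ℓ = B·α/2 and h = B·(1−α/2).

(236.17, 250.02)

Percentile endpoints at ranks 3 and 22: θ*₍3₎ = 232.78, θ*₍22₎ = 246.63.
Basic interval reflects these around x̄:
  lower = 2 × 241.40 − 246.63 = 236.17
  upper = 2 × 241.40 − 232.78 = 250.02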